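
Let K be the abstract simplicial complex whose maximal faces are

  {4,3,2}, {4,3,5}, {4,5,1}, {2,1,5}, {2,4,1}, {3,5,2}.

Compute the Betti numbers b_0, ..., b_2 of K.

Order the vertices as 1 < 2 < 3 < 4 < 5. Listing each simplex with vertices in this order, K has dimension 2 with simplices:

  0-simplices (5): [1], [2], [3], [4], [5]
  1-simplices (9): [1,2], [1,4], [1,5], [2,3], [2,4], [2,5], [3,4], [3,5], [4,5]
  2-simplices (6): [1,2,4], [1,2,5], [1,4,5], [2,3,4], [2,3,5], [3,4,5]

Hence C_0 ≅ Z^5, C_1 ≅ Z^9, C_2 ≅ Z^6.

Boundary ∂_1: C_1 → C_0 maps an edge to its endpoints' difference, ∂[p,q] = q − p. For instance
  ∂[2,3] = [3] − [2].
The resulting 5×9 matrix has rank 4, and its Smith normal form has invariant factors (1,1,1,1).

The boundary map ∂_2: C_2 → C_1 sends each 2-simplex [p,q,r] to [q,r] − [p,r] + [p,q]. For instance
  ∂[1,4,5] = [4,5] − [1,5] + [1,4],
  ∂[1,2,4] = [2,4] − [1,4] + [1,2].
This gives a 9×6 integer matrix of rank 5; reducing to Smith normal form yields diagonal entries (1,1,1,1,1).

From H_k ≅ ker(∂_k) / im(∂_{k+1}) we obtain:

  H_0: rank C_0 − rank ∂_1 = 5 − 4 = 1, and the invariant factors of ∂_1 are all 1, so H_0 = Z.
  H_1: rank ker ∂_1 − rank ∂_2 = (9 − 4) − 5 = 0, and the invariant factors of ∂_2 are all 1, so H_1 = 0.
  H_2: rank ker ∂_2 − rank ∂_3 = (6 − 5) − 0 = 1, and there is no ∂_3, so H_2 = Z.

As a check, the Euler characteristic is 5 − 9 + 6 = 2, which agrees with 1 − 0 + 1 = 2.

Hence the Betti numbers are b_0 = 1, b_1 = 0, b_2 = 1.

b_0 = 1, b_1 = 0, b_2 = 1.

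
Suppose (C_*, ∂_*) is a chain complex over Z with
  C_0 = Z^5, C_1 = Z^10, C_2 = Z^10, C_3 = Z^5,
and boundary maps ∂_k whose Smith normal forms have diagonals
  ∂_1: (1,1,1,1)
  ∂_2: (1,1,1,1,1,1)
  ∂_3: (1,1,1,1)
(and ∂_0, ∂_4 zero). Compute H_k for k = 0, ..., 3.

H_0: b_0 = 5 − 0 − 4 = 1; torsion from ∂_1 factors > 1: none. So H_0 ≅ Z.
H_1: b_1 = 10 − 4 − 6 = 0; torsion from ∂_2 factors > 1: none. So H_1 ≅ 0.
H_2: b_2 = 10 − 6 − 4 = 0; torsion from ∂_3 factors > 1: none. So H_2 ≅ 0.
H_3: b_3 = 5 − 4 − 0 = 1; torsion from ∂_4 factors > 1: none. So H_3 ≅ Z.

H_0 ≅ Z,  H_1 = 0,  H_2 = 0,  H_3 ≅ Z.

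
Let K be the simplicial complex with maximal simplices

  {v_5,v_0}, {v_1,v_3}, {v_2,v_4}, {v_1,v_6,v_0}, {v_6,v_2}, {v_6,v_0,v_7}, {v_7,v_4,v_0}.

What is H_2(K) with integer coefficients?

H_2 = 0.

We work with the vertex ordering v_0 < v_1 < v_2 < v_3 < v_4 < v_5 < v_6 < v_7. The simplices of K, each written with vertices in increasing order, are:

  0-simplices (8): [v_0], [v_1], [v_2], [v_3], [v_4], [v_5], [v_6], [v_7]
  1-simplices (11): [v_0,v_1], [v_0,v_4], [v_0,v_5], [v_0,v_6], [v_0,v_7], [v_1,v_3], [v_1,v_6], [v_2,v_4], [v_2,v_6], [v_4,v_7], [v_6,v_7]
  2-simplices (3): [v_0,v_1,v_6], [v_0,v_4,v_7], [v_0,v_6,v_7]

Hence C_0 ≅ Z^8, C_1 ≅ Z^11, C_2 ≅ Z^3.

Boundary ∂_1: C_1 → C_0 is given by ∂[p,q] = [q] − [p].
As a 8×11 matrix over Z this has rank 7, with invariant factors (1,1,1,1,1,1,1).

Boundary ∂_2: C_2 → C_1 maps a triangle to the signed sum of its edges. For instance
  ∂[v_0,v_1,v_6] = [v_1,v_6] − [v_0,v_6] + [v_0,v_1],
  ∂[v_0,v_6,v_7] = [v_6,v_7] − [v_0,v_7] + [v_0,v_6].
The 11×3 boundary matrix has rank 3 and Smith normal form diag(1,1,1).

Now H_k = ker ∂_k / im ∂_{k+1}, so:

  H_2: rank ker ∂_2 − rank ∂_3 = (3 − 3) − 0 = 0, and there is no ∂_3, so H_2 ≅ 0.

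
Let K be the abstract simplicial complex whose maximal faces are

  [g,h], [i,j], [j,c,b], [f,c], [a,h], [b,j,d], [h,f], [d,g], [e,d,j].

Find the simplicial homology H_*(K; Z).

H_0 ≅ Z,  H_1 ≅ Z,  H_2 = 0.

Take the total order a < b < c < d < e < f < g < h < i < j on the vertex set. Then K (dimension 2) consists of the simplices:

  0-simplices (10): a, b, c, d, e, f, g, h, i, j
  1-simplices (13): ah, bc, bd, bj, cf, cj, de, dg, dj, ej, fh, gh, ij
  2-simplices (3): bcj, bdj, dej

so the chain groups are C_0 ≅ Z^10, C_1 ≅ Z^13, C_2 ≅ Z^3.

∂_1: C_1 → C_0 is given by ∂[p,q] = [q] − [p].
This gives a 10×13 integer matrix of rank 9; reducing to Smith normal form yields diagonal entries (1,1,1,1,1,1,1,1,1).

Boundary ∂_2: C_2 → C_1 sends each 2-simplex [p,q,r] to [q,r] − [p,r] + [p,q]. For instance
  ∂bdj = dj − bj + bd,
  ∂bcj = cj − bj + bc.
The resulting 13×3 matrix has rank 3, and its Smith normal form has invariant factors (1,1,1).

Computing H_k = (kernel of ∂_k) / (image of ∂_{k+1}):

  H_0: rank C_0 − rank ∂_1 = 10 − 9 = 1, and the invariant factors of ∂_1 are all 1, so H_0 = Z.
  H_1: rank ker ∂_1 − rank ∂_2 = (13 − 9) − 3 = 1, and the invariant factors of ∂_2 are all 1, so H_1 = Z.
  H_2: rank ker ∂_2 − rank ∂_3 = (3 − 3) − 0 = 0, and there is no ∂_3, so H_2 = 0.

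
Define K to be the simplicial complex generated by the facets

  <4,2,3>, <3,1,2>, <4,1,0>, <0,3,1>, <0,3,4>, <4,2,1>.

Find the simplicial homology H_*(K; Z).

H_0 = Z,  H_1 = 0,  H_2 = Z.

Fix the vertex order 0 < 1 < 2 < 3 < 4 and write every simplex with vertices in increasing order. Then dim K = 2 and the simplices of K are:

  0-simplices (5): [0], [1], [2], [3], [4]
  1-simplices (9): [0,1], [0,3], [0,4], [1,2], [1,3], [1,4], [2,3], [2,4], [3,4]
  2-simplices (6): [0,1,3], [0,1,4], [0,3,4], [1,2,3], [1,2,4], [2,3,4]

Hence C_0 ≅ Z^5, C_1 ≅ Z^9, C_2 ≅ Z^6.

The boundary map ∂_1: C_1 → C_0 is given by ∂[p,q] = [q] − [p]. For instance
  ∂[0,4] = [4] − [0].
The 5×9 boundary matrix has rank 4 and Smith normal form diag(1,1,1,1).

Boundary ∂_2: C_2 → C_1 sends each 2-simplex [p,q,r] to [q,r] − [p,r] + [p,q]. For instance
  ∂[1,2,3] = [2,3] − [1,3] + [1,2],
  ∂[0,3,4] = [3,4] − [0,4] + [0,3].
As a 9×6 matrix over Z this has rank 5, with invariant factors (1,1,1,1,1).

From H_k ≅ ker(∂_k) / im(∂_{k+1}) we obtain:

  H_0: rank C_0 − rank ∂_1 = 5 − 4 = 1, and the invariant factors of ∂_1 are all 1, so H_0 ≅ Z.
  H_1: rank ker ∂_1 − rank ∂_2 = (9 − 4) − 5 = 0, and the invariant factors of ∂_2 are all 1, so H_1 ≅ 0.
  H_2: rank ker ∂_2 − rank ∂_3 = (6 − 5) − 0 = 1, and there is no ∂_3, so H_2 ≅ Z.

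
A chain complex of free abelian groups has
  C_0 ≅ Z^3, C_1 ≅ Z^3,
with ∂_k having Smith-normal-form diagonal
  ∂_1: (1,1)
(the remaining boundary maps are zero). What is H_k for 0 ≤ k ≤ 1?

H_0: b_0 = 3 − 0 − 2 = 1; torsion from ∂_1 factors > 1: none. So H_0 = Z.
H_1: b_1 = 3 − 2 − 0 = 1; torsion from ∂_2 factors > 1: none. So H_1 = Z.

H_0 = Z,  H_1 = Z.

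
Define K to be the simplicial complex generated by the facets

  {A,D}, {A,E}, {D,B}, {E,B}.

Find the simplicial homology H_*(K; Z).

H_0 = Z,  H_1 = Z.

We work with the vertex ordering A < B < D < E. The simplices of K, each written with vertices in increasing order, are:

  0-simplices (4): A, B, D, E
  1-simplices (4): AD, AE, BD, BE

Hence C_0 ≅ Z^4, C_1 ≅ Z^4.

Boundary ∂_1: C_1 → C_0 is given by ∂[p,q] = [q] − [p]. For instance
  ∂AD = D − A.
The resulting 4×4 matrix has rank 3, and its Smith normal form has invariant factors (1,1,1).

From H_k ≅ ker(∂_k) / im(∂_{k+1}) we obtain:

  H_0: rank C_0 − rank ∂_1 = 4 − 3 = 1, and the invariant factors of ∂_1 are all 1, so H_0 ≅ Z.
  H_1: rank ker ∂_1 − rank ∂_2 = (4 − 3) − 0 = 1, and there is no ∂_2, so H_1 ≅ Z.

As a check, the Euler characteristic is 4 − 4 = 0, which agrees with 1 − 1 = 0.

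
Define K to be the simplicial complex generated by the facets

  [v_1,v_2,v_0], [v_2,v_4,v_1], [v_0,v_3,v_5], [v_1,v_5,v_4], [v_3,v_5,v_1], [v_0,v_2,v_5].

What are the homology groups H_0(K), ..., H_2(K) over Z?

H_0 = Z,  H_1 = Z,  H_2 = 0.

Order the vertices as v_0 < v_1 < v_2 < v_3 < v_4 < v_5. Listing each simplex with vertices in this order, K has dimension 2 with simplices:

  0-simplices (6): [v_0], [v_1], [v_2], [v_3], [v_4], [v_5]
  1-simplices (12): [v_0,v_1], [v_0,v_2], [v_0,v_3], [v_0,v_5], [v_1,v_2], [v_1,v_3], [v_1,v_4], [v_1,v_5], [v_2,v_4], [v_2,v_5], [v_3,v_5], [v_4,v_5]
  2-simplices (6): [v_0,v_1,v_2], [v_0,v_2,v_5], [v_0,v_3,v_5], [v_1,v_2,v_4], [v_1,v_3,v_5], [v_1,v_4,v_5]

giving chain groups C_0 ≅ Z^6, C_1 ≅ Z^12, C_2 ≅ Z^6.

Boundary ∂_1: C_1 → C_0 sends each edge [p,q] (with p < q) to q − p.
This gives a 6×12 integer matrix of rank 5; reducing to Smith normal form yields diagonal entries (1,1,1,1,1).

The boundary map ∂_2: C_2 → C_1 sends each 2-simplex [p,q,r] to [q,r] − [p,r] + [p,q]. For instance
  ∂[v_0,v_3,v_5] = [v_3,v_5] − [v_0,v_5] + [v_0,v_3],
  ∂[v_1,v_2,v_4] = [v_2,v_4] − [v_1,v_4] + [v_1,v_2].
The 12×6 boundary matrix has rank 6 and Smith normal form diag(1,1,1,1,1,1).

Reading off H_k = ker ∂_k / im ∂_{k+1}:

  H_0: rank C_0 − rank ∂_1 = 6 − 5 = 1, and the invariant factors of ∂_1 are all 1, so H_0 = Z.
  H_1: rank ker ∂_1 − rank ∂_2 = (12 − 5) − 6 = 1, and the invariant factors of ∂_2 are all 1, so H_1 = Z.
  H_2: rank ker ∂_2 − rank ∂_3 = (6 − 6) − 0 = 0, and there is no ∂_3, so H_2 = 0.

As a check, the Euler characteristic is 6 − 12 + 6 = 0, which agrees with 1 − 1 + 0 = 0.
(K is a triangulation of the cylinder S^1 x I.)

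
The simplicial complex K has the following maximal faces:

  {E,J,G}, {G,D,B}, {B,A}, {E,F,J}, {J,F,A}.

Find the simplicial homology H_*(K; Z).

Order the vertices as A < B < D < E < F < G < J. Listing each simplex with vertices in this order, K has dimension 2 with simplices:

  0-simplices (7): A, B, D, E, F, G, J
  1-simplices (11): AB, AF, AJ, BD, BG, DG, EF, EG, EJ, FJ, GJ
  2-simplices (4): AFJ, BDG, EFJ, EGJ

so the chain groups are C_0 ≅ Z^7, C_1 ≅ Z^11, C_2 ≅ Z^4.

The boundary map ∂_1: C_1 → C_0 is given by ∂[p,q] = [q] − [p]. For instance
  ∂EG = G − E.
As a 7×11 matrix over Z this has rank 6, with invariant factors (1,1,1,1,1,1).

The boundary map ∂_2: C_2 → C_1 acts by ∂[p,q,r] = [q,r] − [p,r] + [p,q]. For instance
  ∂BDG = DG − BG + BD,
  ∂AFJ = FJ − AJ + AF.
This gives a 11×4 integer matrix of rank 4; reducing to Smith normal form yields diagonal entries (1,1,1,1).

Computing H_k = (kernel of ∂_k) / (image of ∂_{k+1}):

  H_0: rank C_0 − rank ∂_1 = 7 − 6 = 1, and the invariant factors of ∂_1 are all 1, so H_0 ≅ Z.
  H_1: rank ker ∂_1 − rank ∂_2 = (11 − 6) − 4 = 1, and the invariant factors of ∂_2 are all 1, so H_1 ≅ Z.
  H_2: rank ker ∂_2 − rank ∂_3 = (4 − 4) − 0 = 0, and there is no ∂_3, so H_2 ≅ 0.

As a check, the Euler characteristic is 7 − 11 + 4 = 0, which agrees with 1 − 1 + 0 = 0.

H_0 ≅ Z,  H_1 ≅ Z,  H_2 = 0.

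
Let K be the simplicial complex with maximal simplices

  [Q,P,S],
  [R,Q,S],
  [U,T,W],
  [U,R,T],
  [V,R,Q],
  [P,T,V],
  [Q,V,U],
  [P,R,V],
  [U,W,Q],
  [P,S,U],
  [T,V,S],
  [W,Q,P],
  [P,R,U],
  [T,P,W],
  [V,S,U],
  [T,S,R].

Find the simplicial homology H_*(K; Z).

H_0 ≅ Z,  H_1 ≅ Z^2,  H_2 ≅ Z.

K has 8 vertices, 24 edges, 16 triangles.
rank ∂_0 = 0, rank ∂_1 = 7 ⇒ b_0 = 8 − 0 − 7 = 1; all invariant factors of ∂_1 are 1 so no torsion. So H_0 = Z.
rank ∂_1 = 7, rank ∂_2 = 15 ⇒ b_1 = 24 − 7 − 15 = 2; all invariant factors of ∂_2 are 1 so no torsion. So H_1 = Z^2.
rank ∂_2 = 15, rank ∂_3 = 0 ⇒ b_2 = 16 − 15 − 0 = 1. So H_2 = Z.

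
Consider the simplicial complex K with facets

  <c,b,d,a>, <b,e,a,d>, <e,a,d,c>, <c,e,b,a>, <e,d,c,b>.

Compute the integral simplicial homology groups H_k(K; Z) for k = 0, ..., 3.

Fix the vertex order a < b < c < d < e and write every simplex with vertices in increasing order. Then dim K = 3 and the simplices of K are:

  0-simplices (5): a, b, c, d, e
  1-simplices (10): ab, ac, ad, ae, bc, bd, be, cd, ce, de
  2-simplices (10): abc, abd, abe, acd, ace, ade, bcd, bce, bde, cde
  3-simplices (5): abcd, abce, abde, acde, bcde

Hence C_0 ≅ Z^5, C_1 ≅ Z^10, C_2 ≅ Z^10, C_3 ≅ Z^5.

Boundary ∂_1: C_1 → C_0 maps an edge to its endpoints' difference, ∂[p,q] = q − p. For instance
  ∂ac = c − a.
This gives a 5×10 integer matrix of rank 4; reducing to Smith normal form yields diagonal entries (1,1,1,1).

Boundary ∂_2: C_2 → C_1 sends each 2-simplex [p,q,r] to [q,r] − [p,r] + [p,q]. For instance
  ∂abc = bc − ac + ab,
  ∂ace = ce − ae + ac.
As a 10×10 matrix over Z this has rank 6, with invariant factors (1,1,1,1,1,1).

The boundary map ∂_3: C_3 → C_2 sends each 3-simplex σ to the alternating sum Σ_i (−1)^i (σ with its i-th vertex removed). For instance
  ∂abcd = bcd − acd + abd − abc,
  ∂abde = bde − ade + abe − abd.
The resulting 10×5 matrix has rank 4, and its Smith normal form has invariant factors (1,1,1,1).

From H_k ≅ ker(∂_k) / im(∂_{k+1}) we obtain:

  H_0: rank C_0 − rank ∂_1 = 5 − 4 = 1, and the invariant factors of ∂_1 are all 1, so H_0 ≅ Z.
  H_1: rank ker ∂_1 − rank ∂_2 = (10 − 4) − 6 = 0, and the invariant factors of ∂_2 are all 1, so H_1 ≅ 0.
  H_2: rank ker ∂_2 − rank ∂_3 = (10 − 6) − 4 = 0, and the invariant factors of ∂_3 are all 1, so H_2 ≅ 0.
  H_3: rank ker ∂_3 − rank ∂_4 = (5 − 4) − 0 = 1, and there is no ∂_4, so H_3 ≅ Z.

As a check, the Euler characteristic is 5 − 10 + 10 − 5 = 0, which agrees with 1 − 0 + 0 − 1 = 0.
(K is a triangulation of the 3-sphere S^3.)

H_0 = Z,  H_1 = 0,  H_2 = 0,  H_3 = Z.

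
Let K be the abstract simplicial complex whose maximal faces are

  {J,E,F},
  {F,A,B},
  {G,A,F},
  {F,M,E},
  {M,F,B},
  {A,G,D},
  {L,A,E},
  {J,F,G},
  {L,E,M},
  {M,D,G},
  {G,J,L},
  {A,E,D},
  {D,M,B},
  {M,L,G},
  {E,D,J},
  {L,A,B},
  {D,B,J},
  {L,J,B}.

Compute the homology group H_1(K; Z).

H_1 = Z^2.

Order the vertices as A < B < D < E < F < G < J < L < M. Listing each simplex with vertices in this order, K has dimension 2 with simplices:

  0-simplices (9): A, B, D, E, F, G, J, L, M
  1-simplices (27): AB, AD, AE, AF, AG, AL, BD, BF, BJ, BL, BM, DE, DG, DJ, DM, EF, EJ, EL, EM, FG, FJ, FM, GJ, GL, GM, JL, LM
  2-simplices (18): ABF, ABL, ADE, ADG, AEL, AFG, BDJ, BDM, BFM, BJL, DEJ, DGM, EFJ, EFM, ELM, FGJ, GJL, GLM

Hence C_0 ≅ Z^9, C_1 ≅ Z^27, C_2 ≅ Z^18.

Boundary ∂_1: C_1 → C_0 sends each edge [p,q] (with p < q) to q − p.
The resulting 9×27 matrix has rank 8, and its Smith normal form has invariant factors (1,1,1,1,1,1,1,1).

The boundary map ∂_2: C_2 → C_1 sends each 2-simplex [p,q,r] to [q,r] − [p,r] + [p,q]. For instance
  ∂BDM = DM − BM + BD,
  ∂ADG = DG − AG + AD.
The resulting 27×18 matrix has rank 17, and its Smith normal form has invariant factors (1,1,1,1,1,1,1,1,1,1,1,1,1,1,1,1,1).

Now H_k = ker ∂_k / im ∂_{k+1}, so:

  H_1: rank ker ∂_1 − rank ∂_2 = (27 − 8) − 17 = 2, and the invariant factors of ∂_2 are all 1, so H_1 ≅ Z^2.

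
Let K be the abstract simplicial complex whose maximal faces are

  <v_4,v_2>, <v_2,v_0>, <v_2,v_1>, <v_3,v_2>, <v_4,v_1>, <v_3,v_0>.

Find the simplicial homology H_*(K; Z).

We work with the vertex ordering v_0 < v_1 < v_2 < v_3 < v_4. The simplices of K, each written with vertices in increasing order, are:

  0-simplices (5): [v_0], [v_1], [v_2], [v_3], [v_4]
  1-simplices (6): [v_0,v_2], [v_0,v_3], [v_1,v_2], [v_1,v_4], [v_2,v_3], [v_2,v_4]

so the chain groups are C_0 ≅ Z^5, C_1 ≅ Z^6.

∂_1: C_1 → C_0 is given by ∂[p,q] = [q] − [p]. For instance
  ∂[v_1,v_4] = [v_4] − [v_1].
As a 5×6 matrix over Z this has rank 4, with invariant factors (1,1,1,1).

From H_k ≅ ker(∂_k) / im(∂_{k+1}) we obtain:

  H_0: rank C_0 − rank ∂_1 = 5 − 4 = 1, and the invariant factors of ∂_1 are all 1, so H_0 ≅ Z.
  H_1: rank ker ∂_1 − rank ∂_2 = (6 − 4) − 0 = 2, and there is no ∂_2, so H_1 ≅ Z^2.

As a check, the Euler characteristic is 5 − 6 = -1, which agrees with 1 − 2 = -1.

H_0 = Z,  H_1 = Z^2.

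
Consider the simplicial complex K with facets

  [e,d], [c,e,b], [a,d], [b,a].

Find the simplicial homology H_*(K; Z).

K has 5 vertices, 6 edges, 1 triangle.
rank ∂_0 = 0, rank ∂_1 = 4 ⇒ b_0 = 5 − 0 − 4 = 1; all invariant factors of ∂_1 are 1 so no torsion. So H_0 = Z.
rank ∂_1 = 4, rank ∂_2 = 1 ⇒ b_1 = 6 − 4 − 1 = 1; all invariant factors of ∂_2 are 1 so no torsion. So H_1 = Z.
rank ∂_2 = 1, rank ∂_3 = 0 ⇒ b_2 = 1 − 1 − 0 = 0. So H_2 = 0.

H_0 ≅ Z,  H_1 ≅ Z,  H_2 = 0.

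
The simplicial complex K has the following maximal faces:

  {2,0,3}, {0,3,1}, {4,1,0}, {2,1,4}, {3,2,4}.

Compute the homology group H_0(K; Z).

H_0 = Z.

K has 5 vertices, 10 edges, 5 triangles.
rank ∂_0 = 0, rank ∂_1 = 4 ⇒ b_0 = 5 − 0 − 4 = 1; all invariant factors of ∂_1 are 1 so no torsion. So H_0 ≅ Z.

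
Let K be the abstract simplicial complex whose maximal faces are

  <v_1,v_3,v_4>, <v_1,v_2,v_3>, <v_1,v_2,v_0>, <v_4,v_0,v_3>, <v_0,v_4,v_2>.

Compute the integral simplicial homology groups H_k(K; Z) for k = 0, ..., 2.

H_0 = Z,  H_1 = Z,  H_2 = 0.

Fix the vertex order v_0 < v_1 < v_2 < v_3 < v_4 and write every simplex with vertices in increasing order. Then dim K = 2 and the simplices of K are:

  0-simplices (5): [v_0], [v_1], [v_2], [v_3], [v_4]
  1-simplices (10): [v_0,v_1], [v_0,v_2], [v_0,v_3], [v_0,v_4], [v_1,v_2], [v_1,v_3], [v_1,v_4], [v_2,v_3], [v_2,v_4], [v_3,v_4]
  2-simplices (5): [v_0,v_1,v_2], [v_0,v_2,v_4], [v_0,v_3,v_4], [v_1,v_2,v_3], [v_1,v_3,v_4]

Hence C_0 ≅ Z^5, C_1 ≅ Z^10, C_2 ≅ Z^5.

Boundary ∂_1: C_1 → C_0 is given by ∂[p,q] = [q] − [p].
As a 5×10 matrix over Z this has rank 4, with invariant factors (1,1,1,1).

The boundary map ∂_2: C_2 → C_1 sends each 2-simplex [p,q,r] to [q,r] − [p,r] + [p,q]. For instance
  ∂[v_1,v_3,v_4] = [v_3,v_4] − [v_1,v_4] + [v_1,v_3],
  ∂[v_0,v_3,v_4] = [v_3,v_4] − [v_0,v_4] + [v_0,v_3].
The resulting 10×5 matrix has rank 5, and its Smith normal form has invariant factors (1,1,1,1,1).

Reading off H_k = ker ∂_k / im ∂_{k+1}:

  H_0: rank C_0 − rank ∂_1 = 5 − 4 = 1, and the invariant factors of ∂_1 are all 1, so H_0 ≅ Z.
  H_1: rank ker ∂_1 − rank ∂_2 = (10 − 4) − 5 = 1, and the invariant factors of ∂_2 are all 1, so H_1 ≅ Z.
  H_2: rank ker ∂_2 − rank ∂_3 = (5 − 5) − 0 = 0, and there is no ∂_3, so H_2 ≅ 0.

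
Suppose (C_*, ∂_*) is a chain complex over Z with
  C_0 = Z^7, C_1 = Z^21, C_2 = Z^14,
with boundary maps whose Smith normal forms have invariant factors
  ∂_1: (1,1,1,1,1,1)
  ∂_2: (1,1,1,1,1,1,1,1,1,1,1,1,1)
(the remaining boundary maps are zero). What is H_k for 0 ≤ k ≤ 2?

H_0: b_0 = 7 − 0 − 6 = 1; torsion from ∂_1 factors > 1: none. So H_0 = Z.
H_1: b_1 = 21 − 6 − 13 = 2; torsion from ∂_2 factors > 1: none. So H_1 = Z^2.
H_2: b_2 = 14 − 13 − 0 = 1; torsion from ∂_3 factors > 1: none. So H_2 = Z.

H_0 = Z,  H_1 = Z^2,  H_2 = Z.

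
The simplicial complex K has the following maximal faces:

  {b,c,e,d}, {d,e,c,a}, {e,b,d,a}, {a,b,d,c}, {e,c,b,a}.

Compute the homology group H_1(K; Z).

H_1 = 0.

Take the total order a < b < c < d < e on the vertex set. Then K (dimension 3) consists of the simplices:

  0-simplices (5): a, b, c, d, e
  1-simplices (10): ab, ac, ad, ae, bc, bd, be, cd, ce, de
  2-simplices (10): abc, abd, abe, acd, ace, ade, bcd, bce, bde, cde
  3-simplices (5): abcd, abce, abde, acde, bcde

Hence C_0 ≅ Z^5, C_1 ≅ Z^10, C_2 ≅ Z^10, C_3 ≅ Z^5.

∂_1: C_1 → C_0 maps an edge to its endpoints' difference, ∂[p,q] = q − p. For instance
  ∂ac = c − a.
As a 5×10 matrix over Z this has rank 4, with invariant factors (1,1,1,1).

Boundary ∂_2: C_2 → C_1 maps a triangle to the signed sum of its edges. For instance
  ∂bcd = cd − bd + bc,
  ∂abe = be − ae + ab.
This gives a 10×10 integer matrix of rank 6; reducing to Smith normal form yields diagonal entries (1,1,1,1,1,1).

Boundary ∂_3: C_3 → C_2 sends each 3-simplex σ to the alternating sum Σ_i (−1)^i (σ with its i-th vertex removed). For instance
  ∂bcde = cde − bde + bce − bcd,
  ∂abcd = bcd − acd + abd − abc.
The 10×5 boundary matrix has rank 4 and Smith normal form diag(1,1,1,1).

Reading off H_k = ker ∂_k / im ∂_{k+1}:

  H_1: rank ker ∂_1 − rank ∂_2 = (10 − 4) − 6 = 0, and the invariant factors of ∂_2 are all 1, so H_1 ≅ 0.

(K is a triangulation of the 3-sphere S^3.)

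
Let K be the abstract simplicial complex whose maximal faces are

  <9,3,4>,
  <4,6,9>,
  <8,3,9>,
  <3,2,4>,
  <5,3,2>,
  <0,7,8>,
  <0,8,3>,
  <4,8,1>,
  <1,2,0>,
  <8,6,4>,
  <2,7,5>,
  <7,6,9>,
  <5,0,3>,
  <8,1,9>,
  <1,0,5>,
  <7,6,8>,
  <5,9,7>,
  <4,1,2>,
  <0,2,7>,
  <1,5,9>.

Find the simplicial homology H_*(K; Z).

We work with the vertex ordering 0 < 1 < 2 < 3 < 4 < 5 < 6 < 7 < 8 < 9. The simplices of K, each written with vertices in increasing order, are:

  0-simplices (10): [0], [1], [2], [3], [4], [5], [6], [7], [8], [9]
  1-simplices (30): (30 of them)
  2-simplices (20): (20 of them)

so the chain groups are C_0 ≅ Z^10, C_1 ≅ Z^30, C_2 ≅ Z^20.

The boundary map ∂_1: C_1 → C_0 maps an edge to its endpoints' difference, ∂[p,q] = q − p.
This gives a 10×30 integer matrix of rank 9; reducing to Smith normal form yields diagonal entries (1,1,1,1,1,1,1,1,1).

∂_2: C_2 → C_1 maps a triangle to the signed sum of its edges. For instance
  ∂[2,3,5] = [3,5] − [2,5] + [2,3],
  ∂[0,3,8] = [3,8] − [0,8] + [0,3].
As a 30×20 matrix over Z this has rank 20, with invariant factors (1,1,1,1,1,1,1,1,1,1,1,1,1,1,1,1,1,1,1,2).

Computing H_k = (kernel of ∂_k) / (image of ∂_{k+1}):

  H_0: rank C_0 − rank ∂_1 = 10 − 9 = 1, and the invariant factors of ∂_1 are all 1, so H_0 ≅ Z.
  H_1: rank ker ∂_1 − rank ∂_2 = (30 − 9) − 20 = 1, and ∂_2 has invariant factor 2 > 1, so H_1 ≅ Z ⊕ Z/2.
  H_2: rank ker ∂_2 − rank ∂_3 = (20 − 20) − 0 = 0, and there is no ∂_3, so H_2 ≅ 0.

(K is a triangulation of the Klein bottle.)

H_0 = Z,  H_1 = Z ⊕ Z/2,  H_2 = 0.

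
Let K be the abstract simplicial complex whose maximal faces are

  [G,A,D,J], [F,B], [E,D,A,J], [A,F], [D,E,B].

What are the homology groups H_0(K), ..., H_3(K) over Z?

H_0 ≅ Z,  H_1 ≅ Z,  H_2 = 0,  H_3 = 0.

Take the total order A < B < D < E < F < G < J on the vertex set. Then K (dimension 3) consists of the simplices:

  0-simplices (7): A, B, D, E, F, G, J
  1-simplices (13): AD, AE, AF, AG, AJ, BD, BE, BF, DE, DG, DJ, EJ, GJ
  2-simplices (8): ADE, ADG, ADJ, AEJ, AGJ, BDE, DEJ, DGJ
  3-simplices (2): ADEJ, ADGJ

Hence C_0 ≅ Z^7, C_1 ≅ Z^13, C_2 ≅ Z^8, C_3 ≅ Z^2.

∂_1: C_1 → C_0 maps an edge to its endpoints' difference, ∂[p,q] = q − p.
This gives a 7×13 integer matrix of rank 6; reducing to Smith normal form yields diagonal entries (1,1,1,1,1,1).

∂_2: C_2 → C_1 sends each 2-simplex [p,q,r] to [q,r] − [p,r] + [p,q]. For instance
  ∂ADG = DG − AG + AD,
  ∂AGJ = GJ − AJ + AG.
The 13×8 boundary matrix has rank 6 and Smith normal form diag(1,1,1,1,1,1).

Boundary ∂_3: C_3 → C_2 sends each 3-simplex σ to the alternating sum Σ_i (−1)^i (σ with its i-th vertex removed). For instance
  ∂ADEJ = DEJ − AEJ + ADJ − ADE,
  ∂ADGJ = DGJ − AGJ + ADJ − ADG.
As a 8×2 matrix over Z this has rank 2, with invariant factors (1,1).

Reading off H_k = ker ∂_k / im ∂_{k+1}:

  H_0: rank C_0 − rank ∂_1 = 7 − 6 = 1, and the invariant factors of ∂_1 are all 1, so H_0 ≅ Z.
  H_1: rank ker ∂_1 − rank ∂_2 = (13 − 6) − 6 = 1, and the invariant factors of ∂_2 are all 1, so H_1 ≅ Z.
  H_2: rank ker ∂_2 − rank ∂_3 = (8 − 6) − 2 = 0, and the invariant factors of ∂_3 are all 1, so H_2 ≅ 0.
  H_3: rank ker ∂_3 − rank ∂_4 = (2 − 2) − 0 = 0, and there is no ∂_4, so H_3 ≅ 0.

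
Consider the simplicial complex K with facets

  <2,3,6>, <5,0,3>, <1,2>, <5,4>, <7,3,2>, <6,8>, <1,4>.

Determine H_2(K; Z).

H_2 = 0.

Fix the vertex order 0 < 1 < 2 < 3 < 4 < 5 < 6 < 7 < 8 and write every simplex with vertices in increasing order. Then dim K = 2 and the simplices of K are:

  0-simplices (9): [0], [1], [2], [3], [4], [5], [6], [7], [8]
  1-simplices (12): [0,3], [0,5], [1,2], [1,4], [2,3], [2,6], [2,7], [3,5], [3,6], [3,7], [4,5], [6,8]
  2-simplices (3): [0,3,5], [2,3,6], [2,3,7]

giving chain groups C_0 ≅ Z^9, C_1 ≅ Z^12, C_2 ≅ Z^3.

∂_1: C_1 → C_0 maps an edge to its endpoints' difference, ∂[p,q] = q − p. For instance
  ∂[2,3] = [3] − [2].
As a 9×12 matrix over Z this has rank 8, with invariant factors (1,1,1,1,1,1,1,1).

The boundary map ∂_2: C_2 → C_1 maps a triangle to the signed sum of its edges. For instance
  ∂[2,3,7] = [3,7] − [2,7] + [2,3],
  ∂[2,3,6] = [3,6] − [2,6] + [2,3].
The 12×3 boundary matrix has rank 3 and Smith normal form diag(1,1,1).

Computing H_k = (kernel of ∂_k) / (image of ∂_{k+1}):

  H_2: rank ker ∂_2 − rank ∂_3 = (3 − 3) − 0 = 0, and there is no ∂_3, so H_2 ≅ 0.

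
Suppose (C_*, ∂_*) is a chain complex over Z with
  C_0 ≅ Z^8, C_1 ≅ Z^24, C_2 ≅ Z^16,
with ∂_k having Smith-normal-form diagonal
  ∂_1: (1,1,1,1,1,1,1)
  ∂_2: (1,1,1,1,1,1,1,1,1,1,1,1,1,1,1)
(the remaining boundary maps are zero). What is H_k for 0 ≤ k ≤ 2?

H_0: b_0 = 8 − 0 − 7 = 1; torsion from ∂_1 factors > 1: none. So H_0 = Z.
H_1: b_1 = 24 − 7 − 15 = 2; torsion from ∂_2 factors > 1: none. So H_1 = Z^2.
H_2: b_2 = 16 − 15 − 0 = 1; torsion from ∂_3 factors > 1: none. So H_2 = Z.

H_0 = Z,  H_1 = Z^2,  H_2 = Z.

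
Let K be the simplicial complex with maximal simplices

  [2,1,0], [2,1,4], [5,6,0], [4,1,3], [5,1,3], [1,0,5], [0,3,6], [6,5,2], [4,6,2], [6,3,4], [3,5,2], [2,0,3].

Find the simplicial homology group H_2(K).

H_2 = 0.

Fix the vertex order 0 < 1 < 2 < 3 < 4 < 5 < 6 and write every simplex with vertices in increasing order. Then dim K = 2 and the simplices of K are:

  0-simplices (7): [0], [1], [2], [3], [4], [5], [6]
  1-simplices (18): [0,1], [0,2], [0,3], [0,5], [0,6], [1,2], [1,3], [1,4], [1,5], [2,3], [2,4], [2,5], [2,6], [3,4], [3,5], [3,6], [4,6], [5,6]
  2-simplices (12): [0,1,2], [0,1,5], [0,2,3], [0,3,6], [0,5,6], [1,2,4], [1,3,4], [1,3,5], [2,3,5], [2,4,6], [2,5,6], [3,4,6]

giving chain groups C_0 ≅ Z^7, C_1 ≅ Z^18, C_2 ≅ Z^12.

The boundary map ∂_1: C_1 → C_0 maps an edge to its endpoints' difference, ∂[p,q] = q − p.
The resulting 7×18 matrix has rank 6, and its Smith normal form has invariant factors (1,1,1,1,1,1).

Boundary ∂_2: C_2 → C_1 maps a triangle to the signed sum of its edges. For instance
  ∂[0,3,6] = [3,6] − [0,6] + [0,3],
  ∂[0,1,2] = [1,2] − [0,2] + [0,1].
This gives a 18×12 integer matrix of rank 12; reducing to Smith normal form yields diagonal entries (1,1,1,1,1,1,1,1,1,1,1,2).

From H_k ≅ ker(∂_k) / im(∂_{k+1}) we obtain:

  H_2: rank ker ∂_2 − rank ∂_3 = (12 − 12) − 0 = 0, and there is no ∂_3, so H_2 ≅ 0.

(K is a triangulation of the real projective plane RP^2.)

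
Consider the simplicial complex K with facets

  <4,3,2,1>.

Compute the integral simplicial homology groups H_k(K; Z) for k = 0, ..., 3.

H_0 = Z,  H_1 = 0,  H_2 = 0,  H_3 = 0.

Fix the vertex order 1 < 2 < 3 < 4 and write every simplex with vertices in increasing order. Then dim K = 3 and the simplices of K are:

  0-simplices (4): [1], [2], [3], [4]
  1-simplices (6): [1,2], [1,3], [1,4], [2,3], [2,4], [3,4]
  2-simplices (4): [1,2,3], [1,2,4], [1,3,4], [2,3,4]
  3-simplices (1): [1,2,3,4]

Hence C_0 ≅ Z^4, C_1 ≅ Z^6, C_2 ≅ Z^4, C_3 ≅ Z^1.

∂_1: C_1 → C_0 is given by ∂[p,q] = [q] − [p]. For instance
  ∂[1,2] = [2] − [1].
The resulting 4×6 matrix has rank 3, and its Smith normal form has invariant factors (1,1,1).

Boundary ∂_2: C_2 → C_1 sends each 2-simplex [p,q,r] to [q,r] − [p,r] + [p,q]. For instance
  ∂[1,3,4] = [3,4] − [1,4] + [1,3],
  ∂[2,3,4] = [3,4] − [2,4] + [2,3].
As a 6×4 matrix over Z this has rank 3, with invariant factors (1,1,1).

Boundary ∂_3: C_3 → C_2 sends each 3-simplex σ to the alternating sum Σ_i (−1)^i (σ with its i-th vertex removed). For instance
  ∂[1,2,3,4] = [2,3,4] − [1,3,4] + [1,2,4] − [1,2,3].
The 4×1 boundary matrix has rank 1 and Smith normal form diag(1).

Computing H_k = (kernel of ∂_k) / (image of ∂_{k+1}):

  H_0: rank C_0 − rank ∂_1 = 4 − 3 = 1, and the invariant factors of ∂_1 are all 1, so H_0 ≅ Z.
  H_1: rank ker ∂_1 − rank ∂_2 = (6 − 3) − 3 = 0, and the invariant factors of ∂_2 are all 1, so H_1 ≅ 0.
  H_2: rank ker ∂_2 − rank ∂_3 = (4 − 3) − 1 = 0, and the invariant factors of ∂_3 are all 1, so H_2 ≅ 0.
  H_3: rank ker ∂_3 − rank ∂_4 = (1 − 1) − 0 = 0, and there is no ∂_4, so H_3 ≅ 0.

(K is a triangulation of the 3-simplex.)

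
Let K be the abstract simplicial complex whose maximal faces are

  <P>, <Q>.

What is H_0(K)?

We work with the vertex ordering P < Q. The simplices of K, each written with vertices in increasing order, are:

  0-simplices (2): P, Q

so the chain groups are C_0 ≅ Z^2.

Reading off H_k = ker ∂_k / im ∂_{k+1}:

  H_0: rank C_0 − rank ∂_1 = 2 − 0 = 2, and there is no ∂_1, so H_0 = Z^2.

(K is a triangulation of a set of 2 points.)

H_0 = Z^2.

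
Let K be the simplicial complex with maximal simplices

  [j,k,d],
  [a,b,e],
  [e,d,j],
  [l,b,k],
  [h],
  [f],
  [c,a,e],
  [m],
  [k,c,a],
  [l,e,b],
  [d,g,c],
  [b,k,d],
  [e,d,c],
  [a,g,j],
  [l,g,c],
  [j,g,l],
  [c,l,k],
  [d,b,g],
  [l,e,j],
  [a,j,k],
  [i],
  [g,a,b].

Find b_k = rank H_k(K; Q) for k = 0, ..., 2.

Order the vertices as a < b < c < d < e < f < g < h < i < j < k < l < m. Listing each simplex with vertices in this order, K has dimension 2 with simplices:

  0-simplices (13): a, b, c, d, e, f, g, h, i, j, k, l, m
  1-simplices (27): ab, ac, ae, ag, aj, ak, bd, be, bg, bk, bl, cd, ce, cg, ck, cl, de, dg, dj, dk, ej, el, gj, gl, jk, jl, kl
  2-simplices (18): abe, abg, ace, ack, agj, ajk, bdg, bdk, bel, bkl, cde, cdg, cgl, ckl, dej, djk, ejl, gjl

giving chain groups C_0 ≅ Z^13, C_1 ≅ Z^27, C_2 ≅ Z^18.

∂_1: C_1 → C_0 maps an edge to its endpoints' difference, ∂[p,q] = q − p. For instance
  ∂be = e − b.
The 13×27 boundary matrix has rank 8 and Smith normal form diag(1,1,1,1,1,1,1,1).

Boundary ∂_2: C_2 → C_1 sends each 2-simplex [p,q,r] to [q,r] − [p,r] + [p,q]. For instance
  ∂dej = ej − dj + de,
  ∂djk = jk − dk + dj.
The resulting 27×18 matrix has rank 17, and its Smith normal form has invariant factors (1,1,1,1,1,1,1,1,1,1,1,1,1,1,1,1,1).

Now H_k = ker ∂_k / im ∂_{k+1}, so:

  H_0: rank C_0 − rank ∂_1 = 13 − 8 = 5, and the invariant factors of ∂_1 are all 1, so H_0 = Z^5.
  H_1: rank ker ∂_1 − rank ∂_2 = (27 − 8) − 17 = 2, and the invariant factors of ∂_2 are all 1, so H_1 = Z^2.
  H_2: rank ker ∂_2 − rank ∂_3 = (18 − 17) − 0 = 1, and there is no ∂_3, so H_2 = Z.

Hence the Betti numbers are b_0 = 5, b_1 = 2, b_2 = 1.

b_0 = 5, b_1 = 2, b_2 = 1.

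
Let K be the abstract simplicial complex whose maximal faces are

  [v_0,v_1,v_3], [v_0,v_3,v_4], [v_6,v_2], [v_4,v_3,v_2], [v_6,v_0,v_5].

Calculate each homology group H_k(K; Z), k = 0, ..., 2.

Order the vertices as v_0 < v_1 < v_2 < v_3 < v_4 < v_5 < v_6. Listing each simplex with vertices in this order, K has dimension 2 with simplices:

  0-simplices (7): [v_0], [v_1], [v_2], [v_3], [v_4], [v_5], [v_6]
  1-simplices (11): [v_0,v_1], [v_0,v_3], [v_0,v_4], [v_0,v_5], [v_0,v_6], [v_1,v_3], [v_2,v_3], [v_2,v_4], [v_2,v_6], [v_3,v_4], [v_5,v_6]
  2-simplices (4): [v_0,v_1,v_3], [v_0,v_3,v_4], [v_0,v_5,v_6], [v_2,v_3,v_4]

Hence C_0 ≅ Z^7, C_1 ≅ Z^11, C_2 ≅ Z^4.

Boundary ∂_1: C_1 → C_0 is given by ∂[p,q] = [q] − [p].
As a 7×11 matrix over Z this has rank 6, with invariant factors (1,1,1,1,1,1).

Boundary ∂_2: C_2 → C_1 sends each 2-simplex [p,q,r] to [q,r] − [p,r] + [p,q]. For instance
  ∂[v_0,v_5,v_6] = [v_5,v_6] − [v_0,v_6] + [v_0,v_5],
  ∂[v_2,v_3,v_4] = [v_3,v_4] − [v_2,v_4] + [v_2,v_3].
The 11×4 boundary matrix has rank 4 and Smith normal form diag(1,1,1,1).

Computing H_k = (kernel of ∂_k) / (image of ∂_{k+1}):

  H_0: rank C_0 − rank ∂_1 = 7 − 6 = 1, and the invariant factors of ∂_1 are all 1, so H_0 ≅ Z.
  H_1: rank ker ∂_1 − rank ∂_2 = (11 − 6) − 4 = 1, and the invariant factors of ∂_2 are all 1, so H_1 ≅ Z.
  H_2: rank ker ∂_2 − rank ∂_3 = (4 − 4) − 0 = 0, and there is no ∂_3, so H_2 ≅ 0.

H_0 ≅ Z,  H_1 ≅ Z,  H_2 = 0.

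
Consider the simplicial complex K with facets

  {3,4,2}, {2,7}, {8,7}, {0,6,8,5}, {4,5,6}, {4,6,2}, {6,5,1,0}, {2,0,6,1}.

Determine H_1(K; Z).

H_1 = Z.

Order the vertices as 0 < 1 < 2 < 3 < 4 < 5 < 6 < 7 < 8. Listing each simplex with vertices in this order, K has dimension 3 with simplices:

  0-simplices (9): [0], [1], [2], [3], [4], [5], [6], [7], [8]
  1-simplices (19): [0,1], [0,2], [0,5], [0,6], [0,8], [1,2], [1,5], [1,6], [2,3], [2,4], [2,6], [2,7], [3,4], [4,5], [4,6], [5,6], [5,8], [6,8], [7,8]
  2-simplices (13): [0,1,2], [0,1,5], [0,1,6], [0,2,6], [0,5,6], [0,5,8], [0,6,8], [1,2,6], [1,5,6], [2,3,4], [2,4,6], [4,5,6], [5,6,8]
  3-simplices (3): [0,1,2,6], [0,1,5,6], [0,5,6,8]

Hence C_0 ≅ Z^9, C_1 ≅ Z^19, C_2 ≅ Z^13, C_3 ≅ Z^3.

Boundary ∂_1: C_1 → C_0 is given by ∂[p,q] = [q] − [p]. For instance
  ∂[1,2] = [2] − [1].
This gives a 9×19 integer matrix of rank 8; reducing to Smith normal form yields diagonal entries (1,1,1,1,1,1,1,1).

∂_2: C_2 → C_1 acts by ∂[p,q,r] = [q,r] − [p,r] + [p,q]. For instance
  ∂[0,1,5] = [1,5] − [0,5] + [0,1],
  ∂[2,4,6] = [4,6] − [2,6] + [2,4].
The 19×13 boundary matrix has rank 10 and Smith normal form diag(1,1,1,1,1,1,1,1,1,1).

Boundary ∂_3: C_3 → C_2 sends each 3-simplex σ to the alternating sum Σ_i (−1)^i (σ with its i-th vertex removed). For instance
  ∂[0,1,2,6] = [1,2,6] − [0,2,6] + [0,1,6] − [0,1,2],
  ∂[0,1,5,6] = [1,5,6] − [0,5,6] + [0,1,6] − [0,1,5].
The resulting 13×3 matrix has rank 3, and its Smith normal form has invariant factors (1,1,1).

Now H_k = ker ∂_k / im ∂_{k+1}, so:

  H_1: rank ker ∂_1 − rank ∂_2 = (19 − 8) − 10 = 1, and the invariant factors of ∂_2 are all 1, so H_1 = Z.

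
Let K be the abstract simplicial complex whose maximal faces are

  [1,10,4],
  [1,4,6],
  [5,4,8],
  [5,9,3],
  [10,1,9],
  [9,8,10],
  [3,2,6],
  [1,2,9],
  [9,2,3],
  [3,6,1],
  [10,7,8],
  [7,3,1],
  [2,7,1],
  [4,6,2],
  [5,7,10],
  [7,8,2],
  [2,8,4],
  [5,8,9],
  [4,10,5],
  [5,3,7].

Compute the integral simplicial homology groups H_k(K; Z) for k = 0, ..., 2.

Order the vertices as 1 < 2 < 3 < 4 < 5 < 6 < 7 < 8 < 9 < 10. Listing each simplex with vertices in this order, K has dimension 2 with simplices:

  0-simplices (10): [1], [2], [3], [4], [5], [6], [7], [8], [9], [10]
  1-simplices (30): (30 of them)
  2-simplices (20): (20 of them)

Hence C_0 ≅ Z^10, C_1 ≅ Z^30, C_2 ≅ Z^20.

∂_1: C_1 → C_0 is given by ∂[p,q] = [q] − [p].
The resulting 10×30 matrix has rank 9, and its Smith normal form has invariant factors (1,1,1,1,1,1,1,1,1).

Boundary ∂_2: C_2 → C_1 maps a triangle to the signed sum of its edges. For instance
  ∂[8,9,10] = [9,10] − [8,10] + [8,9],
  ∂[1,2,7] = [2,7] − [1,7] + [1,2].
The 30×20 boundary matrix has rank 20 and Smith normal form diag(1,1,1,1,1,1,1,1,1,1,1,1,1,1,1,1,1,1,1,2).

Now H_k = ker ∂_k / im ∂_{k+1}, so:

  H_0: rank C_0 − rank ∂_1 = 10 − 9 = 1, and the invariant factors of ∂_1 are all 1, so H_0 = Z.
  H_1: rank ker ∂_1 − rank ∂_2 = (30 − 9) − 20 = 1, and ∂_2 has invariant factor 2 > 1, so H_1 = Z ⊕ Z/2Z.
  H_2: rank ker ∂_2 − rank ∂_3 = (20 − 20) − 0 = 0, and there is no ∂_3, so H_2 = 0.

(K is a triangulation of the Klein bottle.)

H_0 ≅ Z,  H_1 ≅ Z ⊕ Z/2Z,  H_2 = 0.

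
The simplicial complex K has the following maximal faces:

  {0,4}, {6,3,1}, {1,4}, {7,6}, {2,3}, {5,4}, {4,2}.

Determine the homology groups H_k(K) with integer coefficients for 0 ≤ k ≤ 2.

H_0 ≅ Z,  H_1 ≅ Z,  H_2 = 0.

Order the vertices as 0 < 1 < 2 < 3 < 4 < 5 < 6 < 7. Listing each simplex with vertices in this order, K has dimension 2 with simplices:

  0-simplices (8): [0], [1], [2], [3], [4], [5], [6], [7]
  1-simplices (9): [0,4], [1,3], [1,4], [1,6], [2,3], [2,4], [3,6], [4,5], [6,7]
  2-simplices (1): [1,3,6]

giving chain groups C_0 ≅ Z^8, C_1 ≅ Z^9, C_2 ≅ Z^1.

The boundary map ∂_1: C_1 → C_0 sends each edge [p,q] (with p < q) to q − p.
The resulting 8×9 matrix has rank 7, and its Smith normal form has invariant factors (1,1,1,1,1,1,1).

Boundary ∂_2: C_2 → C_1 maps a triangle to the signed sum of its edges. For instance
  ∂[1,3,6] = [3,6] − [1,6] + [1,3].
As a 9×1 matrix over Z this has rank 1, with invariant factors (1).

From H_k ≅ ker(∂_k) / im(∂_{k+1}) we obtain:

  H_0: rank C_0 − rank ∂_1 = 8 − 7 = 1, and the invariant factors of ∂_1 are all 1, so H_0 = Z.
  H_1: rank ker ∂_1 − rank ∂_2 = (9 − 7) − 1 = 1, and the invariant factors of ∂_2 are all 1, so H_1 = Z.
  H_2: rank ker ∂_2 − rank ∂_3 = (1 − 1) − 0 = 0, and there is no ∂_3, so H_2 = 0.

As a check, the Euler characteristic is 8 − 9 + 1 = 0, which agrees with 1 − 1 + 0 = 0.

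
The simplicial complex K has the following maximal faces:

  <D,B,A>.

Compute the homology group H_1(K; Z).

H_1 ≅ 0.

Fix the vertex order A < B < D and write every simplex with vertices in increasing order. Then dim K = 2 and the simplices of K are:

  0-simplices (3): A, B, D
  1-simplices (3): AB, AD, BD
  2-simplices (1): ABD

giving chain groups C_0 ≅ Z^3, C_1 ≅ Z^3, C_2 ≅ Z^1.

The boundary map ∂_1: C_1 → C_0 is given by ∂[p,q] = [q] − [p].
As a 3×3 matrix over Z this has rank 2, with invariant factors (1,1).

∂_2: C_2 → C_1 maps a triangle to the signed sum of its edges. For instance
  ∂ABD = BD − AD + AB.
The 3×1 boundary matrix has rank 1 and Smith normal form diag(1).

From H_k ≅ ker(∂_k) / im(∂_{k+1}) we obtain:

  H_1: rank ker ∂_1 − rank ∂_2 = (3 − 2) − 1 = 0, and the invariant factors of ∂_2 are all 1, so H_1 ≅ 0.

(K is a triangulation of the 2-simplex.)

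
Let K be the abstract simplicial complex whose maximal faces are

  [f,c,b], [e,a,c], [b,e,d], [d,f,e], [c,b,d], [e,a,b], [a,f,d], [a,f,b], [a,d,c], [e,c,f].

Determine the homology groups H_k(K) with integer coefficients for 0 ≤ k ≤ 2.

H_0 ≅ Z,  H_1 ≅ Z/2,  H_2 = 0.

We work with the vertex ordering a < b < c < d < e < f. The simplices of K, each written with vertices in increasing order, are:

  0-simplices (6): a, b, c, d, e, f
  1-simplices (15): ab, ac, ad, ae, af, bc, bd, be, bf, cd, ce, cf, de, df, ef
  2-simplices (10): abe, abf, acd, ace, adf, bcd, bcf, bde, cef, def

so the chain groups are C_0 ≅ Z^6, C_1 ≅ Z^15, C_2 ≅ Z^10.

Boundary ∂_1: C_1 → C_0 is given by ∂[p,q] = [q] − [p].
The resulting 6×15 matrix has rank 5, and its Smith normal form has invariant factors (1,1,1,1,1).

Boundary ∂_2: C_2 → C_1 sends each 2-simplex [p,q,r] to [q,r] − [p,r] + [p,q]. For instance
  ∂def = ef − df + de,
  ∂ace = ce − ae + ac.
As a 15×10 matrix over Z this has rank 10, with invariant factors (1,1,1,1,1,1,1,1,1,2).

Reading off H_k = ker ∂_k / im ∂_{k+1}:

  H_0: rank C_0 − rank ∂_1 = 6 − 5 = 1, and the invariant factors of ∂_1 are all 1, so H_0 ≅ Z.
  H_1: rank ker ∂_1 − rank ∂_2 = (15 − 5) − 10 = 0, and ∂_2 has invariant factor 2 > 1, so H_1 ≅ Z/2.
  H_2: rank ker ∂_2 − rank ∂_3 = (10 − 10) − 0 = 0, and there is no ∂_3, so H_2 ≅ 0.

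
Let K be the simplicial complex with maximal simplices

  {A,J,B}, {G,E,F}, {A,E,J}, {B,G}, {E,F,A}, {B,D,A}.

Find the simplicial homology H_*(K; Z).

Order the vertices as A < B < D < E < F < G < J. Listing each simplex with vertices in this order, K has dimension 2 with simplices:

  0-simplices (7): A, B, D, E, F, G, J
  1-simplices (12): AB, AD, AE, AF, AJ, BD, BG, BJ, EF, EG, EJ, FG
  2-simplices (5): ABD, ABJ, AEF, AEJ, EFG

Hence C_0 ≅ Z^7, C_1 ≅ Z^12, C_2 ≅ Z^5.

∂_1: C_1 → C_0 is given by ∂[p,q] = [q] − [p]. For instance
  ∂AB = B − A.
As a 7×12 matrix over Z this has rank 6, with invariant factors (1,1,1,1,1,1).

The boundary map ∂_2: C_2 → C_1 sends each 2-simplex [p,q,r] to [q,r] − [p,r] + [p,q]. For instance
  ∂ABD = BD − AD + AB,
  ∂AEJ = EJ − AJ + AE.
This gives a 12×5 integer matrix of rank 5; reducing to Smith normal form yields diagonal entries (1,1,1,1,1).

Now H_k = ker ∂_k / im ∂_{k+1}, so:

  H_0: rank C_0 − rank ∂_1 = 7 − 6 = 1, and the invariant factors of ∂_1 are all 1, so H_0 ≅ Z.
  H_1: rank ker ∂_1 − rank ∂_2 = (12 − 6) − 5 = 1, and the invariant factors of ∂_2 are all 1, so H_1 ≅ Z.
  H_2: rank ker ∂_2 − rank ∂_3 = (5 − 5) − 0 = 0, and there is no ∂_3, so H_2 ≅ 0.

H_0 ≅ Z,  H_1 ≅ Z,  H_2 = 0.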